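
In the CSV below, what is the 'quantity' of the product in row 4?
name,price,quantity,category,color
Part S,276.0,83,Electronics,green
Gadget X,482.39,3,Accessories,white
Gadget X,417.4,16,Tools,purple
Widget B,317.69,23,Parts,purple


Query: Row 4 ('Widget B'), column 'quantity'
Value: 23

23


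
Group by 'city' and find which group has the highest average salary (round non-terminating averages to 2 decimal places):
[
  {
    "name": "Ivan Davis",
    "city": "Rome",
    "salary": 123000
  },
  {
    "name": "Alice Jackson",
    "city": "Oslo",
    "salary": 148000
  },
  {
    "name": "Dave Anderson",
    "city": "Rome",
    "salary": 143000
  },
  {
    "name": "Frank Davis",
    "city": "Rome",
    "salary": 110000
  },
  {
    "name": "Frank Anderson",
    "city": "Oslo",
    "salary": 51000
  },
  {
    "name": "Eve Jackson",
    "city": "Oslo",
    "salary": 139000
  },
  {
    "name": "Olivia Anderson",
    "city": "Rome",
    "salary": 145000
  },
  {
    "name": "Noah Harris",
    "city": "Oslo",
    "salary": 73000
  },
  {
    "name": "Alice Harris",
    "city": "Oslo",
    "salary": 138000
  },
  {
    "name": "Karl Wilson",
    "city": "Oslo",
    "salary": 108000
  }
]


Group by: city

Groups:
  Oslo: 6 people, avg salary = 657000/6 = $109500
  Rome: 4 people, avg salary = 521000/4 = $130250

Highest average salary: Rome ($130250)

Rome ($130250)


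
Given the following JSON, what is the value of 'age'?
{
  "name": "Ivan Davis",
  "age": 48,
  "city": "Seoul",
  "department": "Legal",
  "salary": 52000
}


Looking up field 'age'
Value: 48

48


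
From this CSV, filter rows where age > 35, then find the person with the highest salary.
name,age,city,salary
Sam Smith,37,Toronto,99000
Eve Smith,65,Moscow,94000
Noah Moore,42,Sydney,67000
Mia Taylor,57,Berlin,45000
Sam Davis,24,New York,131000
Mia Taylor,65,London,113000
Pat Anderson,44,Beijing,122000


Filter: age > 35
Sort by: salary (descending)

Filtered records (6):
  Pat Anderson, age 44, salary $122000
  Mia Taylor, age 65, salary $113000
  Sam Smith, age 37, salary $99000
  Eve Smith, age 65, salary $94000
  Noah Moore, age 42, salary $67000
  Mia Taylor, age 57, salary $45000

Highest salary: Pat Anderson ($122000)

Pat Anderson


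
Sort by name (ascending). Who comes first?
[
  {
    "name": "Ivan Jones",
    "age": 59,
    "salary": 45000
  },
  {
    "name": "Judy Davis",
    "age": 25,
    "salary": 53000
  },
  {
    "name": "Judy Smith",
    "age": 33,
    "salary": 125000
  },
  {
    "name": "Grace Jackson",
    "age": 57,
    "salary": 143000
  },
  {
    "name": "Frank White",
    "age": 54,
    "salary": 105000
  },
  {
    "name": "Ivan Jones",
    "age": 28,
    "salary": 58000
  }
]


Sort by: name (ascending)

Sorted order:
  1. Frank White (name = Frank White)
  2. Grace Jackson (name = Grace Jackson)
  3. Ivan Jones (name = Ivan Jones)
  4. Ivan Jones (name = Ivan Jones)
  5. Judy Davis (name = Judy Davis)
  6. Judy Smith (name = Judy Smith)

First: Frank White

Frank White


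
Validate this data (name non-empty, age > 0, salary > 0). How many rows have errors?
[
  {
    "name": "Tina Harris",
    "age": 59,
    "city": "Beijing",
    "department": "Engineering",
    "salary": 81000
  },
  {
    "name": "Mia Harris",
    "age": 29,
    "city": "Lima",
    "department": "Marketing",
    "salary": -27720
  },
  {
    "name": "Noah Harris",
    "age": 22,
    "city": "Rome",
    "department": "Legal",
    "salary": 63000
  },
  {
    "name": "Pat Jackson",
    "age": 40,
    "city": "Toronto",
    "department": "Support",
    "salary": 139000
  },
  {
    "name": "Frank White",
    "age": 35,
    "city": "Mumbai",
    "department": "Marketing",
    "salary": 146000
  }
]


Validating 5 records:
Rules: name non-empty, age > 0, salary > 0

  Row 1 (Tina Harris): OK
  Row 2 (Mia Harris): negative salary: -27720
  Row 3 (Noah Harris): OK
  Row 4 (Pat Jackson): OK
  Row 5 (Frank White): OK

Total errors: 1

1 errors


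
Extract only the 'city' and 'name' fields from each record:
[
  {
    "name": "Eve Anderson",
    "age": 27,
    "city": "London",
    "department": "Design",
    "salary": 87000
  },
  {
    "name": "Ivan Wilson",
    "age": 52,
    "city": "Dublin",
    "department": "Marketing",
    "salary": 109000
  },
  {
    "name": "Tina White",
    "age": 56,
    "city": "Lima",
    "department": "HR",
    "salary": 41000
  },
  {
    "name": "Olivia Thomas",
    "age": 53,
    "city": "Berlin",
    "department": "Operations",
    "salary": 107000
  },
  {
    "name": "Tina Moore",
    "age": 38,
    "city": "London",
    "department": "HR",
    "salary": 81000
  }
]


Original: 5 records with fields: name, age, city, department, salary
Keep: ['city', 'name']
Drop: ['age', 'department', 'salary']
Result: 5 records, 2 fields each

[
  {
    "city": "London",
    "name": "Eve Anderson"
  },
  {
    "city": "Dublin",
    "name": "Ivan Wilson"
  },
  {
    "city": "Lima",
    "name": "Tina White"
  },
  {
    "city": "Berlin",
    "name": "Olivia Thomas"
  },
  {
    "city": "London",
    "name": "Tina Moore"
  }
]


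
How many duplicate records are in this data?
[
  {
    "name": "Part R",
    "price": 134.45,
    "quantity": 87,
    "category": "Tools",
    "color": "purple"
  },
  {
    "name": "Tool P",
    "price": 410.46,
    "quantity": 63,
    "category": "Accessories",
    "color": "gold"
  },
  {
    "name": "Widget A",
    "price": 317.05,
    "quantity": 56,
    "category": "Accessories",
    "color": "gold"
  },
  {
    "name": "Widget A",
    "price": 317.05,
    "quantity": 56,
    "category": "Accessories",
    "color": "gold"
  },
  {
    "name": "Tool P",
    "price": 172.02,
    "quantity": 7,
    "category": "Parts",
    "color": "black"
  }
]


Checking 5 records for duplicates:

  Row 1: Part R ($134.45, qty 87)
  Row 2: Tool P ($410.46, qty 63)
  Row 3: Widget A ($317.05, qty 56)
  Row 4: Widget A ($317.05, qty 56) <-- DUPLICATE
  Row 5: Tool P ($172.02, qty 7)

Duplicates found: 1
Unique records: 4

1 duplicates, 4 unique


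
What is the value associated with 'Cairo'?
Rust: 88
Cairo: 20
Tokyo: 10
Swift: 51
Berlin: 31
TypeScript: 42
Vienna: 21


Looking up key 'Cairo'
Value: 20

20


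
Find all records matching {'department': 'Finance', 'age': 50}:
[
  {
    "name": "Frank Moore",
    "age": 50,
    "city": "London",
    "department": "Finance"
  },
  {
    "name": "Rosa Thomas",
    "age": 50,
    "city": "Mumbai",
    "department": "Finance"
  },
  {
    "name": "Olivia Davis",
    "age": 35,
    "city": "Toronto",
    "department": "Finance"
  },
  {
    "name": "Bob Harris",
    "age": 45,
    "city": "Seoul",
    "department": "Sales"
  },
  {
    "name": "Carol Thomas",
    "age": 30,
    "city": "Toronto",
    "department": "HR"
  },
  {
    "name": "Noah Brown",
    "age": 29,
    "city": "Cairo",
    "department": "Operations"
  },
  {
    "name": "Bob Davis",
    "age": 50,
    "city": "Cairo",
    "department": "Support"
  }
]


Search criteria: {'department': 'Finance', 'age': 50}

Checking 7 records:
  Frank Moore: {department: Finance, age: 50} <-- MATCH
  Rosa Thomas: {department: Finance, age: 50} <-- MATCH
  Olivia Davis: {department: Finance, age: 35}
  Bob Harris: {department: Sales, age: 45}
  Carol Thomas: {department: HR, age: 30}
  Noah Brown: {department: Operations, age: 29}
  Bob Davis: {department: Support, age: 50}

Matches: ["Frank Moore", "Rosa Thomas"]

["Frank Moore", "Rosa Thomas"]


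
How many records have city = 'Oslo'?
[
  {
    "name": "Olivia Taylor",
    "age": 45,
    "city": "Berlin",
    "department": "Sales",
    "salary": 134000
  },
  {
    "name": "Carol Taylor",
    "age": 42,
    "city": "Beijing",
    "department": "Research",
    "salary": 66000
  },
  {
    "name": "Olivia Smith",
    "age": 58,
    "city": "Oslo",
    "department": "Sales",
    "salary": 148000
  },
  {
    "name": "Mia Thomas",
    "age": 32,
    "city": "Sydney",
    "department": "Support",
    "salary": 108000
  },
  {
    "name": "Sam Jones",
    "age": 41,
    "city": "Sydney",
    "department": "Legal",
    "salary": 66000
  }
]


Data: 5 records
Condition: city = 'Oslo'

Checking each record:
  Olivia Taylor: Berlin
  Carol Taylor: Beijing
  Olivia Smith: Oslo MATCH
  Mia Thomas: Sydney
  Sam Jones: Sydney

Count: 1

1


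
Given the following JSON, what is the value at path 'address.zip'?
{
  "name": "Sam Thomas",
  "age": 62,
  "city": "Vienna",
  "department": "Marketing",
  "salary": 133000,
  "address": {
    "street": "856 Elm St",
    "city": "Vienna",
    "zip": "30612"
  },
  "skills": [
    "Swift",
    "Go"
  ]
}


Query: address.zip
Path: address -> zip
Value: 30612

30612


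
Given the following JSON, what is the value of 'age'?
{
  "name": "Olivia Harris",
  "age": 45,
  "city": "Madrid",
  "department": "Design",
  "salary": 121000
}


Looking up field 'age'
Value: 45

45


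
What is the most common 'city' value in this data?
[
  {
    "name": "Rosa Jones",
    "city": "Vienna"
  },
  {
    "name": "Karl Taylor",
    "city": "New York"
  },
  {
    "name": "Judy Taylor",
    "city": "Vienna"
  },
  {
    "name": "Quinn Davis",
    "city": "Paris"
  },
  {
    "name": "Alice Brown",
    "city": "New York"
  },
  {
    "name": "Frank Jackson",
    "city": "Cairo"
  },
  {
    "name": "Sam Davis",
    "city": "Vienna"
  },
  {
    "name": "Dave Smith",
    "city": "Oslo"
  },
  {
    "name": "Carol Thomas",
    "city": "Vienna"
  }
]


Counting 'city' values across 9 records:

  Vienna: 4 ####
  New York: 2 ##
  Paris: 1 #
  Cairo: 1 #
  Oslo: 1 #

Most common: Vienna (4 times)

Vienna (4 times)


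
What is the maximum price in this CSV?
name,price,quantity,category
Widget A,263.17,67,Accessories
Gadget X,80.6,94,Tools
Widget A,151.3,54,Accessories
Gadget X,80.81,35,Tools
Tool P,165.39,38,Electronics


Computing maximum price:
Values: [263.17, 80.6, 151.3, 80.81, 165.39]
Max = 263.17

263.17


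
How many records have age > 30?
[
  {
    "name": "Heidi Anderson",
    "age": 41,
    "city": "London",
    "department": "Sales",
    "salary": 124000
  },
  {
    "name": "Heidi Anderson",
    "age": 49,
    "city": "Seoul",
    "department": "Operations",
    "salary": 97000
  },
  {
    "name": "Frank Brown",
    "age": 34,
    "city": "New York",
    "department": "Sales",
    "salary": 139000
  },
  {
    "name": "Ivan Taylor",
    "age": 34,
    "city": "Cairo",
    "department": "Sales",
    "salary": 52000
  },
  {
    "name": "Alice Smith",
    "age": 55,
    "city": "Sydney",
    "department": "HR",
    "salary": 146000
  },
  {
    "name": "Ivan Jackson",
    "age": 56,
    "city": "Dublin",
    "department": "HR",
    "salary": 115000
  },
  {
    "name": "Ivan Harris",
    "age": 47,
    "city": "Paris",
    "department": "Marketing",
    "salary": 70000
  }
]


Data: 7 records
Condition: age > 30

Checking each record:
  Heidi Anderson: 41 MATCH
  Heidi Anderson: 49 MATCH
  Frank Brown: 34 MATCH
  Ivan Taylor: 34 MATCH
  Alice Smith: 55 MATCH
  Ivan Jackson: 56 MATCH
  Ivan Harris: 47 MATCH

Count: 7

7


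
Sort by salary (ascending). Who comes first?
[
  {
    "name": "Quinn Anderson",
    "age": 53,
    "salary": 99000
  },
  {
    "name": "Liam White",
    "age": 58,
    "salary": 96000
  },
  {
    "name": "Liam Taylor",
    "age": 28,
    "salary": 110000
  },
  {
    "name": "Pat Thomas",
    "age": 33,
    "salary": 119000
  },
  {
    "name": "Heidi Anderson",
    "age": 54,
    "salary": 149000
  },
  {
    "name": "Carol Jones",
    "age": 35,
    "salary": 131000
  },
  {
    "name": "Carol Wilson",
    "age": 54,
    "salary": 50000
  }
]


Sort by: salary (ascending)

Sorted order:
  1. Carol Wilson (salary = 50000)
  2. Liam White (salary = 96000)
  3. Quinn Anderson (salary = 99000)
  4. Liam Taylor (salary = 110000)
  5. Pat Thomas (salary = 119000)
  6. Carol Jones (salary = 131000)
  7. Heidi Anderson (salary = 149000)

First: Carol Wilson

Carol Wilson


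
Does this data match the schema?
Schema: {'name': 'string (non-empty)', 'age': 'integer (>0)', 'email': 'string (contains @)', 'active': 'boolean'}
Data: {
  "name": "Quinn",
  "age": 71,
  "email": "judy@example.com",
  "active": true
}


Validating each field against schema:
  name: OK (non-empty string)
  age: OK (positive integer)
  email: OK (string with @)
  active: OK (boolean)

Result: VALID

VALID


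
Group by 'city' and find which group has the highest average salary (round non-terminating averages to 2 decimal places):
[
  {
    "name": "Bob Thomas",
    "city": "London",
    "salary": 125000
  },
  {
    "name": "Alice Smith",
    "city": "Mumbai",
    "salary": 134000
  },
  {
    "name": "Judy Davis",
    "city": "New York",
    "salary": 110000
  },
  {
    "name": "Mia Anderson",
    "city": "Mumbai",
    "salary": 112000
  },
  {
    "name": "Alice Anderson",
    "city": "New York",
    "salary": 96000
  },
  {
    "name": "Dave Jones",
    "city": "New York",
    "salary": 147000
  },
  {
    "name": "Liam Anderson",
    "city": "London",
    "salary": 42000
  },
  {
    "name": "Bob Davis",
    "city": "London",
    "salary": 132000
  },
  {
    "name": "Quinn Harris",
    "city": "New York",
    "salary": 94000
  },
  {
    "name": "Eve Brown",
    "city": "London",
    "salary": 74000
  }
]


Group by: city

Groups:
  London: 4 people, avg salary = 373000/4 = $93250
  Mumbai: 2 people, avg salary = 246000/2 = $123000
  New York: 4 people, avg salary = 447000/4 = $111750

Highest average salary: Mumbai ($123000)

Mumbai ($123000)


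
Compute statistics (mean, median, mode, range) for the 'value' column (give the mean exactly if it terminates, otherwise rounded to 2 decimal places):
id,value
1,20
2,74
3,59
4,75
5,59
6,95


Data: [20, 74, 59, 75, 59, 95]
Count: 6
Sum: 382
Mean: 382/6 ≈ 63.67 (rounded to 2 decimal places)
Sorted: [20, 59, 59, 74, 75, 95]
Median: 66.5
Mode: 59 (2 times)
Range: 95 - 20 = 75
Min: 20, Max: 95

mean≈63.67, median=66.5, mode=59, range=75


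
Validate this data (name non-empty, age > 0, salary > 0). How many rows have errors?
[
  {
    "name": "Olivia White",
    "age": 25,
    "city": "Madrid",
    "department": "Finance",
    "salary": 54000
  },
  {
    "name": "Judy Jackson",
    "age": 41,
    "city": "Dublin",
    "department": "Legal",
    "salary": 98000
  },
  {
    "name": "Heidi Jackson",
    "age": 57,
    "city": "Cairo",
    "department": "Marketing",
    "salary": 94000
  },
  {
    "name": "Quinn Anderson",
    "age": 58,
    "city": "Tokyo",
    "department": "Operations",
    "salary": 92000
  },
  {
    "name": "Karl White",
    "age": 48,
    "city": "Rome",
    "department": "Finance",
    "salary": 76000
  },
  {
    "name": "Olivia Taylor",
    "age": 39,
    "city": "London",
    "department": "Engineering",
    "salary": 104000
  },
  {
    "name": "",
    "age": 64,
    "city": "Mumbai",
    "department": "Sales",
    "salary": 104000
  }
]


Validating 7 records:
Rules: name non-empty, age > 0, salary > 0

  Row 1 (Olivia White): OK
  Row 2 (Judy Jackson): OK
  Row 3 (Heidi Jackson): OK
  Row 4 (Quinn Anderson): OK
  Row 5 (Karl White): OK
  Row 6 (Olivia Taylor): OK
  Row 7 (???): empty name

Total errors: 1

1 errors


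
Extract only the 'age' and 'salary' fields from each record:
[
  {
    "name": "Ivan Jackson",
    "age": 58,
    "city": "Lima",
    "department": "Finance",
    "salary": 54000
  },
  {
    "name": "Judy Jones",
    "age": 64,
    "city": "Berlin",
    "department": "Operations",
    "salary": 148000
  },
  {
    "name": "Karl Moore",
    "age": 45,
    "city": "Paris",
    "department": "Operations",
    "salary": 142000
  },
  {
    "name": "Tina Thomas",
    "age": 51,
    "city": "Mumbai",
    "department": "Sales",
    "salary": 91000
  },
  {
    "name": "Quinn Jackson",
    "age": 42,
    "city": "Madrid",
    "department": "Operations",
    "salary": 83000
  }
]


Original: 5 records with fields: name, age, city, department, salary
Keep: ['age', 'salary']
Drop: ['name', 'city', 'department']
Result: 5 records, 2 fields each

[
  {
    "age": 58,
    "salary": 54000
  },
  {
    "age": 64,
    "salary": 148000
  },
  {
    "age": 45,
    "salary": 142000
  },
  {
    "age": 51,
    "salary": 91000
  },
  {
    "age": 42,
    "salary": 83000
  }
]


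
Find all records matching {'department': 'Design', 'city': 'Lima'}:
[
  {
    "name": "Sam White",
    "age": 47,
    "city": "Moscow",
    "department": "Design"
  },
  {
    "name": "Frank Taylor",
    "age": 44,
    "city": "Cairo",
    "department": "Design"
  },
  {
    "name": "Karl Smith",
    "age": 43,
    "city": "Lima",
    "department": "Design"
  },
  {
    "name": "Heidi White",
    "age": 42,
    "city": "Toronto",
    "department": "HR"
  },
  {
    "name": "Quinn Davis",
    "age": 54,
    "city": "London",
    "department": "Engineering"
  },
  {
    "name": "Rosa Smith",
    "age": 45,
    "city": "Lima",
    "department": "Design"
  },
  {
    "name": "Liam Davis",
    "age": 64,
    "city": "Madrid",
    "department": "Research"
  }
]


Search criteria: {'department': 'Design', 'city': 'Lima'}

Checking 7 records:
  Sam White: {department: Design, city: Moscow}
  Frank Taylor: {department: Design, city: Cairo}
  Karl Smith: {department: Design, city: Lima} <-- MATCH
  Heidi White: {department: HR, city: Toronto}
  Quinn Davis: {department: Engineering, city: London}
  Rosa Smith: {department: Design, city: Lima} <-- MATCH
  Liam Davis: {department: Research, city: Madrid}

Matches: ["Karl Smith", "Rosa Smith"]

["Karl Smith", "Rosa Smith"]


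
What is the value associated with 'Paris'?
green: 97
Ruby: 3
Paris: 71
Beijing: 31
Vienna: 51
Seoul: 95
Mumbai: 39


Looking up key 'Paris'
Value: 71

71


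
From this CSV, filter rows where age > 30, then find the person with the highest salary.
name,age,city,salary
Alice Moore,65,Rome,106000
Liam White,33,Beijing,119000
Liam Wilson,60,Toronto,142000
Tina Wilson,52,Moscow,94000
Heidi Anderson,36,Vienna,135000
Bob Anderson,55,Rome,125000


Filter: age > 30
Sort by: salary (descending)

Filtered records (6):
  Liam Wilson, age 60, salary $142000
  Heidi Anderson, age 36, salary $135000
  Bob Anderson, age 55, salary $125000
  Liam White, age 33, salary $119000
  Alice Moore, age 65, salary $106000
  Tina Wilson, age 52, salary $94000

Highest salary: Liam Wilson ($142000)

Liam Wilson


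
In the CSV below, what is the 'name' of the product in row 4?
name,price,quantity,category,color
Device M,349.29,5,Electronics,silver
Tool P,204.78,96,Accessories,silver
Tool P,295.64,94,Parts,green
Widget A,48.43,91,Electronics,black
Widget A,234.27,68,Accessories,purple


Query: Row 4 ('Widget A'), column 'name'
Value: Widget A

Widget A


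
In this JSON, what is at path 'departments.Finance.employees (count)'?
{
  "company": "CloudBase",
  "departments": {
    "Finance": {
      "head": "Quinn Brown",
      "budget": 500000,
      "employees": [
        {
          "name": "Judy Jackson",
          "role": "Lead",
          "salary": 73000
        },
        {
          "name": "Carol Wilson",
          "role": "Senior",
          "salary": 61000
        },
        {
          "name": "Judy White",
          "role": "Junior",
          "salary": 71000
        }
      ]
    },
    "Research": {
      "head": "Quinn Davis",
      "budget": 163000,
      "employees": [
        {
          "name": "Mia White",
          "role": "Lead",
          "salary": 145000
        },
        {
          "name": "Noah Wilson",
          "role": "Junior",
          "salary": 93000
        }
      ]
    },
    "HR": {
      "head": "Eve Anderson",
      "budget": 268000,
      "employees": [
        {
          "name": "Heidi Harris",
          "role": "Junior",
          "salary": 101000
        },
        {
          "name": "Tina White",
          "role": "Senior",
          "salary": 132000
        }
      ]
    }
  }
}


Path: departments.Finance.employees (count)

Navigate:
  -> departments
  -> Finance
  -> employees (array, length 3)

3


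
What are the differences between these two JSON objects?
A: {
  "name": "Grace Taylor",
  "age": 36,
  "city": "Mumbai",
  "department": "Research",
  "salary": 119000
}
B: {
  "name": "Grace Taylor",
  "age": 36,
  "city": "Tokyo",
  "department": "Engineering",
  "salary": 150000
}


Comparing each field (in key order):
  name: same
  age: same
  city: DIFFERENT
  department: DIFFERENT
  salary: DIFFERENT
Differences:
  city: Mumbai -> Tokyo
  department: Research -> Engineering
  salary: 119000 -> 150000

3 field(s) changed

3 changes: city, department, salary


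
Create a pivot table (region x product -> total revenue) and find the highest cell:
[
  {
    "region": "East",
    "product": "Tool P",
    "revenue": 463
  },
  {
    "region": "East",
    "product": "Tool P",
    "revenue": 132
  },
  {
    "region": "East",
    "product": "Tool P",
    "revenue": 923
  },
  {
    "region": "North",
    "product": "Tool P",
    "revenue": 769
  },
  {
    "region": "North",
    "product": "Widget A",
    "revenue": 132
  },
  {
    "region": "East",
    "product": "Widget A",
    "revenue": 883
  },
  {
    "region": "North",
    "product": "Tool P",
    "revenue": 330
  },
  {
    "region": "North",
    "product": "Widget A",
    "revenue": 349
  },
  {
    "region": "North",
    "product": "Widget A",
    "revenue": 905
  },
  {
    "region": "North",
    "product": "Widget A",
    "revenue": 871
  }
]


Pivot: region (rows) x product (columns) -> total revenue

     Tool P        Widget A    
East          1518           883  
North         1099          2257  

Highest: North / Widget A = $2257

North / Widget A = $2257


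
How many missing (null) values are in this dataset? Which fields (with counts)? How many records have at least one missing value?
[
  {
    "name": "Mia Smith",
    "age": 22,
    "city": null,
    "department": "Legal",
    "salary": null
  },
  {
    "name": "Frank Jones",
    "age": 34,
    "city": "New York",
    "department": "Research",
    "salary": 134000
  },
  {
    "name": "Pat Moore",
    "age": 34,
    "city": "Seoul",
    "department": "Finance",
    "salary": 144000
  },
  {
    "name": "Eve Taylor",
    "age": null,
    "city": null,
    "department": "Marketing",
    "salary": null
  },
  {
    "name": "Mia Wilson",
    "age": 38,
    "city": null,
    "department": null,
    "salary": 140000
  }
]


Checking for missing (null) values in 5 records:

  Mia Smith: city, salary
  Frank Jones: complete
  Pat Moore: complete
  Eve Taylor: age, city, salary
  Mia Wilson: city, department

Per field:
  name: 0 missing
  age: 1 missing
  city: 3 missing
  department: 1 missing
  salary: 2 missing

Total missing values: 7
Records with any missing: 3

7 missing values (age: 1, city: 3, department: 1, salary: 2); 3 incomplete records


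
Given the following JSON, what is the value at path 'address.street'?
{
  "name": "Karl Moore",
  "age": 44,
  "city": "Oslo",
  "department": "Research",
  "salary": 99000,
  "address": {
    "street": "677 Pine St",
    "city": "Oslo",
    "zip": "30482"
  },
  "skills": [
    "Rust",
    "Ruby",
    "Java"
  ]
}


Query: address.street
Path: address -> street
Value: 677 Pine St

677 Pine St


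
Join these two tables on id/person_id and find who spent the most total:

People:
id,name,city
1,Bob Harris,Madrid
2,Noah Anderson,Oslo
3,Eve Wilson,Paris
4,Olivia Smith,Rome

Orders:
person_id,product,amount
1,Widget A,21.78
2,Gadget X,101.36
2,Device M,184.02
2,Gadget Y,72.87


Join on: people.id = orders.person_id

Joined rows:
  Bob Harris (Madrid) bought Widget A for $21.78
  Noah Anderson (Oslo) bought Gadget X for $101.36
  Noah Anderson (Oslo) bought Device M for $184.02
  Noah Anderson (Oslo) bought Gadget Y for $72.87

Total per person:
  Noah Anderson: $358.25
  Bob Harris: $21.78

Top spender: Noah Anderson ($358.25)

Noah Anderson ($358.25)


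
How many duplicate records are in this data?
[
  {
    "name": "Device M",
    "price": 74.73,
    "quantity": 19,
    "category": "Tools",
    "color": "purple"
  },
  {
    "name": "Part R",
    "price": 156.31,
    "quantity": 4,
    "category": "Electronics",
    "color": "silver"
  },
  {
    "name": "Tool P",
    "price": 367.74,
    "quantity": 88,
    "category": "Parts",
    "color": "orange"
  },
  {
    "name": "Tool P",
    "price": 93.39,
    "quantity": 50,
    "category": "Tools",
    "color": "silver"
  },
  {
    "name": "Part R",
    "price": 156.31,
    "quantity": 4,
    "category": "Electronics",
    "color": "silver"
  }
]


Checking 5 records for duplicates:

  Row 1: Device M ($74.73, qty 19)
  Row 2: Part R ($156.31, qty 4)
  Row 3: Tool P ($367.74, qty 88)
  Row 4: Tool P ($93.39, qty 50)
  Row 5: Part R ($156.31, qty 4) <-- DUPLICATE

Duplicates found: 1
Unique records: 4

1 duplicates, 4 unique


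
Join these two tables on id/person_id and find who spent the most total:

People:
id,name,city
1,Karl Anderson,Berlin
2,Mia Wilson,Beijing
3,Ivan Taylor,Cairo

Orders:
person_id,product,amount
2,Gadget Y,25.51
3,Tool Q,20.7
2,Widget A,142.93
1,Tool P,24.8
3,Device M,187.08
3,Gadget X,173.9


Join on: people.id = orders.person_id

Joined rows:
  Mia Wilson (Beijing) bought Gadget Y for $25.51
  Ivan Taylor (Cairo) bought Tool Q for $20.7
  Mia Wilson (Beijing) bought Widget A for $142.93
  Karl Anderson (Berlin) bought Tool P for $24.8
  Ivan Taylor (Cairo) bought Device M for $187.08
  Ivan Taylor (Cairo) bought Gadget X for $173.9

Total per person:
  Ivan Taylor: $381.68
  Mia Wilson: $168.44
  Karl Anderson: $24.80

Top spender: Ivan Taylor ($381.68)

Ivan Taylor ($381.68)


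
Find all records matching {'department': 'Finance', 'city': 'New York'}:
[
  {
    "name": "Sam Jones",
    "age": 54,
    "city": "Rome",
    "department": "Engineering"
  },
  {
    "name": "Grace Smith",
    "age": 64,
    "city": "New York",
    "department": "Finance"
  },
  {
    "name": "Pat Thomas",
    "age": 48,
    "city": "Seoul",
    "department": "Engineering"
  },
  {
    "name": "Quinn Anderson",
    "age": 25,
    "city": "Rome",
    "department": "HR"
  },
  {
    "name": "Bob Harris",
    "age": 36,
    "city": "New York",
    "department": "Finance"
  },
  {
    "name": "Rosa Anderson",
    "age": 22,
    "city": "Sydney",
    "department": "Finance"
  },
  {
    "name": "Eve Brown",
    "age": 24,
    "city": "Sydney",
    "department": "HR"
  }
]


Search criteria: {'department': 'Finance', 'city': 'New York'}

Checking 7 records:
  Sam Jones: {department: Engineering, city: Rome}
  Grace Smith: {department: Finance, city: New York} <-- MATCH
  Pat Thomas: {department: Engineering, city: Seoul}
  Quinn Anderson: {department: HR, city: Rome}
  Bob Harris: {department: Finance, city: New York} <-- MATCH
  Rosa Anderson: {department: Finance, city: Sydney}
  Eve Brown: {department: HR, city: Sydney}

Matches: ["Grace Smith", "Bob Harris"]

["Grace Smith", "Bob Harris"]


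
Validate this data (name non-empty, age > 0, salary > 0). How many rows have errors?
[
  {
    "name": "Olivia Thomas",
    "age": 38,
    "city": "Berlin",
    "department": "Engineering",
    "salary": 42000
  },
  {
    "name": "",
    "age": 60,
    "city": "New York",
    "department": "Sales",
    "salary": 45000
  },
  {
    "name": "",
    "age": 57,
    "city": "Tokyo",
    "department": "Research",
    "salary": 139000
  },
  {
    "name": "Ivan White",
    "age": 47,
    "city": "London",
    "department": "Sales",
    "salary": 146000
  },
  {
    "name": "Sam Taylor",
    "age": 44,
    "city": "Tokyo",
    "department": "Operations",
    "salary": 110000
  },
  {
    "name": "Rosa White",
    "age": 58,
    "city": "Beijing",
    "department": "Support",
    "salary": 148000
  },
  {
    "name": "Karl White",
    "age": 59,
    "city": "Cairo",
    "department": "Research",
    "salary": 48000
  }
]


Validating 7 records:
Rules: name non-empty, age > 0, salary > 0

  Row 1 (Olivia Thomas): OK
  Row 2 (???): empty name
  Row 3 (???): empty name
  Row 4 (Ivan White): OK
  Row 5 (Sam Taylor): OK
  Row 6 (Rosa White): OK
  Row 7 (Karl White): OK

Total errors: 2

2 errors


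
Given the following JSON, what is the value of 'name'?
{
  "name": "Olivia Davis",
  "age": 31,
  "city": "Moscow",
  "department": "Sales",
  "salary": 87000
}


Looking up field 'name'
Value: Olivia Davis

Olivia Davis


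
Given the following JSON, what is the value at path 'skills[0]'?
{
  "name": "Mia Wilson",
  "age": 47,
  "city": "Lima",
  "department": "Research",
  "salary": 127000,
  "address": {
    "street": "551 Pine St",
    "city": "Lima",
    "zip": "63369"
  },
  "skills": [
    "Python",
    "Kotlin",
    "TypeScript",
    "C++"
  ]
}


Query: skills[0]
Path: skills -> first element
Value: Python

Python


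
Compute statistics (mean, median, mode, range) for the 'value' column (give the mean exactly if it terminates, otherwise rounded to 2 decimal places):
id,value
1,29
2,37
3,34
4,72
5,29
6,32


Data: [29, 37, 34, 72, 29, 32]
Count: 6
Sum: 233
Mean: 233/6 ≈ 38.83 (rounded to 2 decimal places)
Sorted: [29, 29, 32, 34, 37, 72]
Median: 33.0
Mode: 29 (2 times)
Range: 72 - 29 = 43
Min: 29, Max: 72

mean≈38.83, median=33.0, mode=29, range=43


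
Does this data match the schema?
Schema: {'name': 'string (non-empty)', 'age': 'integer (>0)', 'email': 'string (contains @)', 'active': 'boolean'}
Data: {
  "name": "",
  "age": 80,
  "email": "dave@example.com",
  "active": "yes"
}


Validating each field against schema:
  name: FAIL ("" is an empty string)
  age: OK (positive integer)
  email: OK (string with @)
  active: FAIL ("yes" is not a boolean)

Result: INVALID (2 errors: name, active)

INVALID (2 errors: name, active)


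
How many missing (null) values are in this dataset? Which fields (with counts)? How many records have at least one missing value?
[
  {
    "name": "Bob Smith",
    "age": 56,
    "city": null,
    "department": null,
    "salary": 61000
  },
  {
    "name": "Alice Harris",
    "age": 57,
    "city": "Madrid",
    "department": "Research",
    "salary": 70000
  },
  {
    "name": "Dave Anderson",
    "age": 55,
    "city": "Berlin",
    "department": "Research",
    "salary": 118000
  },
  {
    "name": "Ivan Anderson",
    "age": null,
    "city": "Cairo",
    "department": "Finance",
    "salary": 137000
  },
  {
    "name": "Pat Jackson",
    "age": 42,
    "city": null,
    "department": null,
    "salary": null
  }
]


Checking for missing (null) values in 5 records:

  Bob Smith: city, department
  Alice Harris: complete
  Dave Anderson: complete
  Ivan Anderson: age
  Pat Jackson: city, department, salary

Per field:
  name: 0 missing
  age: 1 missing
  city: 2 missing
  department: 2 missing
  salary: 1 missing

Total missing values: 6
Records with any missing: 3

6 missing values (age: 1, city: 2, department: 2, salary: 1); 3 incomplete records


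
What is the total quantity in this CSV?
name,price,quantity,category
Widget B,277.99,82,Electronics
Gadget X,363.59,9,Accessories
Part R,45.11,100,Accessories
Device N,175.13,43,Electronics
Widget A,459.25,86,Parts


Computing total quantity:
Values: [82, 9, 100, 43, 86]
Sum = 320

320


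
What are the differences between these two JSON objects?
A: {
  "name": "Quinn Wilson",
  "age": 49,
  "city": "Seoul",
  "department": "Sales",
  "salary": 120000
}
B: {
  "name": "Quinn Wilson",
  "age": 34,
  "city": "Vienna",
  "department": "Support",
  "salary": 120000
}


Comparing each field (in key order):
  name: same
  age: DIFFERENT
  city: DIFFERENT
  department: DIFFERENT
  salary: same
Differences:
  age: 49 -> 34
  city: Seoul -> Vienna
  department: Sales -> Support

3 field(s) changed

3 changes: age, city, department


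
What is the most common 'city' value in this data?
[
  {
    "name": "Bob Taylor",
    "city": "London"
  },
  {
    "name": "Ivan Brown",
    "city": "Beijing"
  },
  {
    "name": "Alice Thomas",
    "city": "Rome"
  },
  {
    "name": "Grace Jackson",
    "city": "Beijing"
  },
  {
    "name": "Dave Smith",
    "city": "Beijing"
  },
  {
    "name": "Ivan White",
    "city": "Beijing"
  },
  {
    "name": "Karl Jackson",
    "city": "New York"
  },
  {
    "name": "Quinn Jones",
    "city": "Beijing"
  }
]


Counting 'city' values across 8 records:

  Beijing: 5 #####
  London: 1 #
  Rome: 1 #
  New York: 1 #

Most common: Beijing (5 times)

Beijing (5 times)


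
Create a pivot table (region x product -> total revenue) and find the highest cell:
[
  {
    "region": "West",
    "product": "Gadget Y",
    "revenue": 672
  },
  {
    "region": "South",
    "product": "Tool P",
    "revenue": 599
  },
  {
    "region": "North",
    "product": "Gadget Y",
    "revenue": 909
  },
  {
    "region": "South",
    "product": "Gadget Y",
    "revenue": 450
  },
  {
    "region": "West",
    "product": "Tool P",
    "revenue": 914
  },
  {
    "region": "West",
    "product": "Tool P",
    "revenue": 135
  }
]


Pivot: region (rows) x product (columns) -> total revenue

     Gadget Y      Tool P      
North          909             0  
South          450           599  
West           672          1049  

Highest: West / Tool P = $1049

West / Tool P = $1049


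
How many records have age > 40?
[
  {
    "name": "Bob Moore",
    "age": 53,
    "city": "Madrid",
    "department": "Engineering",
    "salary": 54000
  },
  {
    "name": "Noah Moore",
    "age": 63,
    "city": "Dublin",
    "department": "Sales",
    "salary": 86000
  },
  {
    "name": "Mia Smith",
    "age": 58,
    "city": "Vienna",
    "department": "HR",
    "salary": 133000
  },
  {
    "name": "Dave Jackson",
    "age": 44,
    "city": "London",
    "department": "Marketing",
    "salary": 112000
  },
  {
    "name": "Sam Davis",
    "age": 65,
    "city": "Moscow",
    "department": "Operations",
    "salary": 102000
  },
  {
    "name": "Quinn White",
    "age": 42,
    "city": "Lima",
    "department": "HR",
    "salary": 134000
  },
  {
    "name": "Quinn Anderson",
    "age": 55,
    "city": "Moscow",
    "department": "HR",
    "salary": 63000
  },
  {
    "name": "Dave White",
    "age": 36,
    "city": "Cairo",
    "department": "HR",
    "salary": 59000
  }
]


Data: 8 records
Condition: age > 40

Checking each record:
  Bob Moore: 53 MATCH
  Noah Moore: 63 MATCH
  Mia Smith: 58 MATCH
  Dave Jackson: 44 MATCH
  Sam Davis: 65 MATCH
  Quinn White: 42 MATCH
  Quinn Anderson: 55 MATCH
  Dave White: 36

Count: 7

7


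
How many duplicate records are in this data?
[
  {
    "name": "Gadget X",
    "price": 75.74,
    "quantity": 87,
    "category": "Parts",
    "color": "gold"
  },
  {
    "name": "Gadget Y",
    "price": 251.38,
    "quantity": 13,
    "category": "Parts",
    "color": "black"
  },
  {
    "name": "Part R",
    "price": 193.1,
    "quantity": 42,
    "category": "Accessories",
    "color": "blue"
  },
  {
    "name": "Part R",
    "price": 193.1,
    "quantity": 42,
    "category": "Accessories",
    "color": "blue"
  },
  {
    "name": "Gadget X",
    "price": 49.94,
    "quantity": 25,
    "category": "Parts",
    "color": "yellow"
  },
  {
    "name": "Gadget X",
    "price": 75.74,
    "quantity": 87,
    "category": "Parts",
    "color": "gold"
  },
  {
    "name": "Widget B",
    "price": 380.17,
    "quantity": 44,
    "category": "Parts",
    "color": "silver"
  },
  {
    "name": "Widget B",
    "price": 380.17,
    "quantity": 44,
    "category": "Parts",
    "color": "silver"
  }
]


Checking 8 records for duplicates:

  Row 1: Gadget X ($75.74, qty 87)
  Row 2: Gadget Y ($251.38, qty 13)
  Row 3: Part R ($193.1, qty 42)
  Row 4: Part R ($193.1, qty 42) <-- DUPLICATE
  Row 5: Gadget X ($49.94, qty 25)
  Row 6: Gadget X ($75.74, qty 87) <-- DUPLICATE
  Row 7: Widget B ($380.17, qty 44)
  Row 8: Widget B ($380.17, qty 44) <-- DUPLICATE

Duplicates found: 3
Unique records: 5

3 duplicates, 5 unique


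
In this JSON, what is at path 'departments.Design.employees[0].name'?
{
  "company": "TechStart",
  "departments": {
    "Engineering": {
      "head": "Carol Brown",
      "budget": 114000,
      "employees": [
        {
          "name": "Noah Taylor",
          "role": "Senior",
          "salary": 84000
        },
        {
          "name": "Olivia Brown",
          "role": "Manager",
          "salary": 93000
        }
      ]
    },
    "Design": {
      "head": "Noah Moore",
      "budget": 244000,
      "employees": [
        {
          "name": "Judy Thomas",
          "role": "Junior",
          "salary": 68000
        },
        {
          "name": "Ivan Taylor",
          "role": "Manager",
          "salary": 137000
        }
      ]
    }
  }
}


Path: departments.Design.employees[0].name

Navigate:
  -> departments
  -> Design
  -> employees[0].name = 'Judy Thomas'

Judy Thomas


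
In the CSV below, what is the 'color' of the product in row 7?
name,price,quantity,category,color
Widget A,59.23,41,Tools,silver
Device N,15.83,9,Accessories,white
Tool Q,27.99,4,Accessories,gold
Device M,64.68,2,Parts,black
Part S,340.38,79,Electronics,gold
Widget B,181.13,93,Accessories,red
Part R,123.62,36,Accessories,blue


Query: Row 7 ('Part R'), column 'color'
Value: blue

blue


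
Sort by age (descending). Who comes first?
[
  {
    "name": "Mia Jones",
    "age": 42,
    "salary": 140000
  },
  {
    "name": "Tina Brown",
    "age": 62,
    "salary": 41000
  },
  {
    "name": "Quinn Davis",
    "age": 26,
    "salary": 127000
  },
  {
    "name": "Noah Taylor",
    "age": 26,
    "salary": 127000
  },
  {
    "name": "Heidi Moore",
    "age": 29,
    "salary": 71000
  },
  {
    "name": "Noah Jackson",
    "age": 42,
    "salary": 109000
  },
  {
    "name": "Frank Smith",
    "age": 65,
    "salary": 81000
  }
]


Sort by: age (descending)

Sorted order:
  1. Frank Smith (age = 65)
  2. Tina Brown (age = 62)
  3. Mia Jones (age = 42)
  4. Noah Jackson (age = 42)
  5. Heidi Moore (age = 29)
  6. Quinn Davis (age = 26)
  7. Noah Taylor (age = 26)

First: Frank Smith

Frank Smith


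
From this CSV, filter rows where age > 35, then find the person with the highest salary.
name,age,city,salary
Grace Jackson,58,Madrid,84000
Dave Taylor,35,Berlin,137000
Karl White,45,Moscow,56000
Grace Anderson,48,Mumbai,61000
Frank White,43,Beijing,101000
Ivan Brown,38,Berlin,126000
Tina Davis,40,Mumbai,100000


Filter: age > 35
Sort by: salary (descending)

Filtered records (6):
  Ivan Brown, age 38, salary $126000
  Frank White, age 43, salary $101000
  Tina Davis, age 40, salary $100000
  Grace Jackson, age 58, salary $84000
  Grace Anderson, age 48, salary $61000
  Karl White, age 45, salary $56000

Highest salary: Ivan Brown ($126000)

Ivan Brown


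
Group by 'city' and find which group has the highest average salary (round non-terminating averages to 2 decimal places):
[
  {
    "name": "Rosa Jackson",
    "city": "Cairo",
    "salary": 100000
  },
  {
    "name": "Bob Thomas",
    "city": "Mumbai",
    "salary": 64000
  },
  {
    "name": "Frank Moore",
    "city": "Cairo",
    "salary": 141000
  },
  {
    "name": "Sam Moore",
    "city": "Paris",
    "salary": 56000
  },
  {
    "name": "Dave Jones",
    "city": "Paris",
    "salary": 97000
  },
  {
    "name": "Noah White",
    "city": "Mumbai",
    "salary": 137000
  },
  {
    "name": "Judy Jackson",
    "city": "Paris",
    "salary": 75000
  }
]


Group by: city

Groups:
  Cairo: 2 people, avg salary = 241000/2 = $120500
  Mumbai: 2 people, avg salary = 201000/2 = $100500
  Paris: 3 people, avg salary = 228000/3 = $76000

Highest average salary: Cairo ($120500)

Cairo ($120500)


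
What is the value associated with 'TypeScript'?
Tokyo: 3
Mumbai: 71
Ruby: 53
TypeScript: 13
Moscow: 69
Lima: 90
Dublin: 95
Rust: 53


Looking up key 'TypeScript'
Value: 13

13


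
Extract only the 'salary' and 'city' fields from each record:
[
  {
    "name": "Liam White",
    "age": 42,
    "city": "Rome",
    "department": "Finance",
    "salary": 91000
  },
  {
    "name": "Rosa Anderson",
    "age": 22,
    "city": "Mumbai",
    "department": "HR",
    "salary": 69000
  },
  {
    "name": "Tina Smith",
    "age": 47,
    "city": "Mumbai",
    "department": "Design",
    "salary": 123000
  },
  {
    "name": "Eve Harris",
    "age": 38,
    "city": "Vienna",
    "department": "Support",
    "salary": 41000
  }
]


Original: 4 records with fields: name, age, city, department, salary
Keep: ['salary', 'city']
Drop: ['name', 'age', 'department']
Result: 4 records, 2 fields each

[
  {
    "salary": 91000,
    "city": "Rome"
  },
  {
    "salary": 69000,
    "city": "Mumbai"
  },
  {
    "salary": 123000,
    "city": "Mumbai"
  },
  {
    "salary": 41000,
    "city": "Vienna"
  }
]
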